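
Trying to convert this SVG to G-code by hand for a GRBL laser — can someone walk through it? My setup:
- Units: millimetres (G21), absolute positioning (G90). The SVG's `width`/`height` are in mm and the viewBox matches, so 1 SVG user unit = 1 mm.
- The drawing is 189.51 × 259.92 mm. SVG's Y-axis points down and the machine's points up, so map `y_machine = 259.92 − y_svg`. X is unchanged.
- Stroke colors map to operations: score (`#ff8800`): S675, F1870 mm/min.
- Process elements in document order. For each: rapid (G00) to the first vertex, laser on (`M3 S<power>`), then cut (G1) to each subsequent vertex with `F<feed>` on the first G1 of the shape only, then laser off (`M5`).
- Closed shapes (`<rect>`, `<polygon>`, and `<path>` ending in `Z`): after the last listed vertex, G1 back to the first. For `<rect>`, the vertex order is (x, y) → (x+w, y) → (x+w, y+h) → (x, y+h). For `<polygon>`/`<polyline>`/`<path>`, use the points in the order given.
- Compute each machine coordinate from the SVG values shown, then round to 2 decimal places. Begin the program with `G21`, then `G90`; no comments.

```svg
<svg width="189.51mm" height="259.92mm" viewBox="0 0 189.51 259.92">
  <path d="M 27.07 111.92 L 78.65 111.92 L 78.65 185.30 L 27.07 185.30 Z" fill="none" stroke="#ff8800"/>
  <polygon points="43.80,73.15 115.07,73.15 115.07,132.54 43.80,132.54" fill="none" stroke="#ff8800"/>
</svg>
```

G21
G90
G00 X27.07 Y148.00
M3 S675
G1 X78.65 Y148.00 F1870
G1 X78.65 Y74.62
G1 X27.07 Y74.62
G1 X27.07 Y148.00
M5
G00 X43.80 Y186.77
M3 S675
G1 X115.07 Y186.77 F1870
G1 X115.07 Y127.38
G1 X43.80 Y127.38
G1 X43.80 Y186.77
M5

1 u = 1 mm; y_m = 259.92 − y.

[1] `<path>` rectangle, #ff8800→score S675 F1870: (27.07,148.00) → (78.65,148.00) → (78.65,74.62) → (27.07,74.62) → (27.07,148.00) (closed)

[2] `<polygon>` rectangle, #ff8800→score S675 F1870: (43.80,186.77) → (115.07,186.77) → (115.07,127.38) → (43.80,127.38) → (43.80,186.77) (closed)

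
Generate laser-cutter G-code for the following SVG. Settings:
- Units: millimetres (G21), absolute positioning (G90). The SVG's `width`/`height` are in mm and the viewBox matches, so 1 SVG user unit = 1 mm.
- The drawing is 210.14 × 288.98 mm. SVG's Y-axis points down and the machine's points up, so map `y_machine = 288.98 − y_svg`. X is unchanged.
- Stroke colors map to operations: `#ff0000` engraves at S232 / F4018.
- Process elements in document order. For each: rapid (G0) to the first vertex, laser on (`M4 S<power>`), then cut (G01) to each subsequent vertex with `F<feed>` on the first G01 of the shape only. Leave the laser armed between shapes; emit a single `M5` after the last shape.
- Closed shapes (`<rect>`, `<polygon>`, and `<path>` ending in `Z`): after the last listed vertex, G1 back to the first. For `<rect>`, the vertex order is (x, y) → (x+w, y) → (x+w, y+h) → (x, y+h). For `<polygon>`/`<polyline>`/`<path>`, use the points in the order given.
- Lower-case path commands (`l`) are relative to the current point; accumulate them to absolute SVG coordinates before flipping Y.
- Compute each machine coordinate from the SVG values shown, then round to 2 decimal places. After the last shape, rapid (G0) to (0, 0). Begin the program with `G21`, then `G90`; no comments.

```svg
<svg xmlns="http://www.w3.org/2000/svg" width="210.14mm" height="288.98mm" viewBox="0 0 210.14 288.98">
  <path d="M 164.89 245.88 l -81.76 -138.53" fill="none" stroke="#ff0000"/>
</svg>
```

1 u = 1 mm; y_m = 288.98 − y.

[1] `<path>` line segment, #ff0000→engrave S232 F4018: (164.89,43.10) → (83.13,181.63)

G21
G90
G0 X164.89 Y43.10
M4 S232
G01 X83.13 Y181.63 F4018
M5
G0 X0.00 Y0.00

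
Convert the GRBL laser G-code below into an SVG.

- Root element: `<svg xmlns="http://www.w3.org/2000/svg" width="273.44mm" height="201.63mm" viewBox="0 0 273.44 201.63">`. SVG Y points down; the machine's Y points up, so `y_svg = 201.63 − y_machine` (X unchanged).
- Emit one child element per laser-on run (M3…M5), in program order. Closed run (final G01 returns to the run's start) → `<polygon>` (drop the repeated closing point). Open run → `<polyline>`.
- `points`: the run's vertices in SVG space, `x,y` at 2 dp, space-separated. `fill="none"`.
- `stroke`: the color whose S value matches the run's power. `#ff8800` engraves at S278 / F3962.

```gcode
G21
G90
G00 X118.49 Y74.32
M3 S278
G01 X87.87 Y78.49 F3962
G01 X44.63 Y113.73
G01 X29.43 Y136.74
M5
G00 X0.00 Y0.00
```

Each laser-on run becomes one SVG element. Flip Y back into SVG space with y_svg = 201.63 − y_machine. Every run uses S278, so all elements get stroke `#ff8800` (engrave).

Run 1: The run is open, so emit a `<polyline>` with points (Y-flipped): 118.49,127.31 87.87,123.14 44.63,87.90 29.43,64.89.

<svg xmlns="http://www.w3.org/2000/svg" width="273.44mm" height="201.63mm" viewBox="0 0 273.44 201.63">
  <polyline points="118.49,127.31 87.87,123.14 44.63,87.90 29.43,64.89" fill="none" stroke="#ff8800"/>
</svg>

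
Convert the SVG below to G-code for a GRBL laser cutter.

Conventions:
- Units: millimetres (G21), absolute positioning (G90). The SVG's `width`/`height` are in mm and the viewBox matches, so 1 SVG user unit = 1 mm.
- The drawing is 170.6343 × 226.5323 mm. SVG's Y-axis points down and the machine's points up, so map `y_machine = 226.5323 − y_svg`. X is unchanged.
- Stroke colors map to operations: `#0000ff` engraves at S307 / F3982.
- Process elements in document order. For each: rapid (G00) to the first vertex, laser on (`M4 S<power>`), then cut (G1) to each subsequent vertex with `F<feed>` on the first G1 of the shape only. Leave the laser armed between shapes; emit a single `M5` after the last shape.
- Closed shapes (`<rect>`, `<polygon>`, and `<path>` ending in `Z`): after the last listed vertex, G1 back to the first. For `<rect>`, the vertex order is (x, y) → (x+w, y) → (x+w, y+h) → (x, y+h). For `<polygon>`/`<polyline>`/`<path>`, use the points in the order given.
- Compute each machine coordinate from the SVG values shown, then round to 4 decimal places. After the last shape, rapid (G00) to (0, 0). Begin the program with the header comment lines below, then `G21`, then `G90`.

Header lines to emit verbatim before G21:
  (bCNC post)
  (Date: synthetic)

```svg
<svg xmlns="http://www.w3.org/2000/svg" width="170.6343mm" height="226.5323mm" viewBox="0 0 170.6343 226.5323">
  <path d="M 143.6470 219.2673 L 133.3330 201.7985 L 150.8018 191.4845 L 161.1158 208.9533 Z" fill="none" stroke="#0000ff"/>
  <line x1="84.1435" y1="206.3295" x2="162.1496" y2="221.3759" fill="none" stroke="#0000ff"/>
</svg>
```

Since the viewBox matches the mm dimensions, user units are millimetres directly. The only transform is the Y-flip y_m = 226.5323 − y_svg.

Shape 1 is a regular polygon drawn with `<path>`. Its stroke #0000ff means engrave at S307, F3982. After flipping Y the toolpath is (143.6470,7.2650) → (133.3330,24.7338) → (150.8018,35.0478) → (161.1158,17.5790) → (143.6470,7.2650), returning to the start.

Shape 2 is a line segment drawn with `<line>`. Its stroke #0000ff means engrave at S307, F3982. After flipping Y the toolpath is (84.1435,20.2028) → (162.1496,5.1564).

(bCNC post)
(Date: synthetic)
G21
G90
G00 X143.6470 Y7.2650
M4 S307
G1 X133.3330 Y24.7338 F3982
G1 X150.8018 Y35.0478
G1 X161.1158 Y17.5790
G1 X143.6470 Y7.2650
G00 X84.1435 Y20.2028
M4 S307
G1 X162.1496 Y5.1564 F3982
M5
G00 X0.0000 Y0.0000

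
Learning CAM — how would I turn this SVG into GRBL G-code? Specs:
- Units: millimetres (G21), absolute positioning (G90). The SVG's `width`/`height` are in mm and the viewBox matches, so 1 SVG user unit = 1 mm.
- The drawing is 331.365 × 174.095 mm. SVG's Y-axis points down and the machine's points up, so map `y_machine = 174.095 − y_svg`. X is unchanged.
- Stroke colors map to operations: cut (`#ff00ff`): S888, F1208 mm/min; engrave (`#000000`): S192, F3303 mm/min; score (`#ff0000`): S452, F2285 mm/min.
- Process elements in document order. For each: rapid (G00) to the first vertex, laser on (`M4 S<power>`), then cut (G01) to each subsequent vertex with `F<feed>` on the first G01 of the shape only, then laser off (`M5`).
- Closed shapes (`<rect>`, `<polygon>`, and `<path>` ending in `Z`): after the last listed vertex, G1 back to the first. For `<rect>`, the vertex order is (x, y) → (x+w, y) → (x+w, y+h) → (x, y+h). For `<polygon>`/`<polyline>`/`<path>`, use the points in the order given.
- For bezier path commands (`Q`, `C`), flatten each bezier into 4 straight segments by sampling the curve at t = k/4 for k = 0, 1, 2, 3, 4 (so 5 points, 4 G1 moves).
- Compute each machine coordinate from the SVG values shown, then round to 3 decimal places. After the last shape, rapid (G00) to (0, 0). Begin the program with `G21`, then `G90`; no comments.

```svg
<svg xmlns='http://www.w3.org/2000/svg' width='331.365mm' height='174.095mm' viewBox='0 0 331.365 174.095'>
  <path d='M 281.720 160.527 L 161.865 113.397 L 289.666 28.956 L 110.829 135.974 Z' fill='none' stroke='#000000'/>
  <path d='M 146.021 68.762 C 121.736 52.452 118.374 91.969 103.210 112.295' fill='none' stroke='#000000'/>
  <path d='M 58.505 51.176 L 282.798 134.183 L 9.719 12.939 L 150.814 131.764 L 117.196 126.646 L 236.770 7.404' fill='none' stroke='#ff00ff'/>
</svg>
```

G21
G90
G00 X281.720 Y13.568
M4 S192
G01 X161.865 Y60.698 F3303
G01 X289.666 Y145.139
G01 X110.829 Y38.121
G01 X281.720 Y13.568
M5
G00 X146.021 Y105.333
M4 S192
G01 X131.219 Y108.270 F3303
G01 X121.195 Y97.305
G01 X112.881 Y79.471
G01 X103.210 Y61.800
M5
G00 X58.505 Y122.919
M4 S888
G01 X282.798 Y39.912 F1208
G01 X9.719 Y161.156
G01 X150.814 Y42.331
G01 X117.196 Y47.449
G01 X236.770 Y166.691
M5
G00 X0.000 Y0.000

viewBox `0 0 331.365 174.095` with mm width/height → 1 unit = 1 mm. Flip: y_m = 174.095 − y_svg.

**Shape 1** — `<path>` closed polygon, stroke `#000000` → engrave (S192, F3303). Machine vertices: (281.720,13.568) → (161.865,60.698) → (289.666,145.139) → (110.829,38.121) → (281.720,13.568). Closed: final G1 returns to the first vertex.

**Shape 2** — `<path>` cubic bezier, stroke `#000000` → engrave (S192, F3303). Control points (SVG): P0=(146.021,68.762), P1=(121.736,52.452), P2=(118.374,91.969), P3=(103.210,112.295); sampled at t=k/4. Machine vertices: (146.021,105.333) → (131.219,108.270) → (121.195,97.305) → (112.881,79.471) → (103.210,61.800). Open path.

**Shape 3** — `<path>` open polyline, stroke `#ff00ff` → cut (S888, F1208). Machine vertices: (58.505,122.919) → (282.798,39.912) → (9.719,161.156) → (150.814,42.331) → (117.196,47.449) → (236.770,166.691). Open path.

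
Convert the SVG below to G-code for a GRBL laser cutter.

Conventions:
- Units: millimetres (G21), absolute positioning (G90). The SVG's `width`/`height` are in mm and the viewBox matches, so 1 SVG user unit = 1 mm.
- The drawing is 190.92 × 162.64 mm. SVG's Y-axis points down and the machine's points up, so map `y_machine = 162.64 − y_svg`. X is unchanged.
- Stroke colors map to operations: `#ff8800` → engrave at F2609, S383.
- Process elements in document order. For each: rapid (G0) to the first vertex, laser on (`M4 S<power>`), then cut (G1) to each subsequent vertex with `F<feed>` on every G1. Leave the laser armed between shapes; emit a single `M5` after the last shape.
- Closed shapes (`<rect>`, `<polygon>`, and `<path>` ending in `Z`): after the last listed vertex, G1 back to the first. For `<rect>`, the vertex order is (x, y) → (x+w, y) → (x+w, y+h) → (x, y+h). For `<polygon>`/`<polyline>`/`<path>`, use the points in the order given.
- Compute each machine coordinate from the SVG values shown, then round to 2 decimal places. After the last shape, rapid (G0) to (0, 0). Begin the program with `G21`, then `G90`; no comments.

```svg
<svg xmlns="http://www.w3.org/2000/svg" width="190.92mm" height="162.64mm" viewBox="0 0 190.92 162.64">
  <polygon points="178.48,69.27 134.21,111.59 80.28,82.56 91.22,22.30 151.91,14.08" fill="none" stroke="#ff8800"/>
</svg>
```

Since the viewBox matches the mm dimensions, user units are millimetres directly. The only transform is the Y-flip y_m = 162.64 − y_svg.

Shape 1 is a regular polygon drawn with `<polygon>`. Its stroke #ff8800 means engrave at S383, F2609. After flipping Y the toolpath is (178.48,93.37) → (134.21,51.05) → (80.28,80.08) → (91.22,140.34) → (151.91,148.56) → (178.48,93.37), returning to the start.

G21
G90
G0 X178.48 Y93.37
M4 S383
G1 X134.21 Y51.05 F2609
G1 X80.28 Y80.08 F2609
G1 X91.22 Y140.34 F2609
G1 X151.91 Y148.56 F2609
G1 X178.48 Y93.37 F2609
M5
G0 X0.00 Y0.00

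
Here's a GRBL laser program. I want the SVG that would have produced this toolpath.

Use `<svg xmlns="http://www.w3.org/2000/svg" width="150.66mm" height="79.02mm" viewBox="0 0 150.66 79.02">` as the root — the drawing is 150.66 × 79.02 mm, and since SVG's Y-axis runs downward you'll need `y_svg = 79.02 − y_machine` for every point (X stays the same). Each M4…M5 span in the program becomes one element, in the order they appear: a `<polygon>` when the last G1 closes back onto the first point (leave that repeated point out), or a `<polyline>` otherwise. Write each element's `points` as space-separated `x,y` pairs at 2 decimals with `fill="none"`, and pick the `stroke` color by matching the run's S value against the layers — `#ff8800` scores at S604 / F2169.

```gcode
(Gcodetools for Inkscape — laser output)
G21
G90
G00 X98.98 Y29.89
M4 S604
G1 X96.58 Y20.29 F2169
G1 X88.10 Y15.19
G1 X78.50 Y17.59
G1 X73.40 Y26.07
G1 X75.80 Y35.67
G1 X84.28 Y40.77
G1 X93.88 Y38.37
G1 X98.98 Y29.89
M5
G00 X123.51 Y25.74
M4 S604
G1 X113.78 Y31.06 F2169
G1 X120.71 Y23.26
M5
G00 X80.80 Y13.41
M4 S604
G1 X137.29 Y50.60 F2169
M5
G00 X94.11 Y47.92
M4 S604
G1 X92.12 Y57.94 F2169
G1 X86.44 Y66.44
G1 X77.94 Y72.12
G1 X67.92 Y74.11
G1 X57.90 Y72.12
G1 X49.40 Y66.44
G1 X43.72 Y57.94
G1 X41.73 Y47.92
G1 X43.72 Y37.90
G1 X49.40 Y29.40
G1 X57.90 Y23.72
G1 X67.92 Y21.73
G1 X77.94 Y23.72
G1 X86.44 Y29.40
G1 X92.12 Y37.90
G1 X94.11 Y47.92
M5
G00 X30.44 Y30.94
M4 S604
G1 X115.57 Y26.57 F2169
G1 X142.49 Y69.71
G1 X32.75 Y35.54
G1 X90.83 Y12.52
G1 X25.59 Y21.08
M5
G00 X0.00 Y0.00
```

<svg xmlns="http://www.w3.org/2000/svg" width="150.66mm" height="79.02mm" viewBox="0 0 150.66 79.02">
  <polygon points="98.98,49.13 96.58,58.73 88.10,63.83 78.50,61.43 73.40,52.95 75.80,43.35 84.28,38.25 93.88,40.65" fill="none" stroke="#ff8800"/>
  <polyline points="123.51,53.28 113.78,47.96 120.71,55.76" fill="none" stroke="#ff8800"/>
  <polyline points="80.80,65.61 137.29,28.42" fill="none" stroke="#ff8800"/>
  <polygon points="94.11,31.10 92.12,21.08 86.44,12.58 77.94,6.90 67.92,4.91 57.90,6.90 49.40,12.58 43.72,21.08 41.73,31.10 43.72,41.12 49.40,49.62 57.90,55.30 67.92,57.29 77.94,55.30 86.44,49.62 92.12,41.12" fill="none" stroke="#ff8800"/>
  <polyline points="30.44,48.08 115.57,52.45 142.49,9.31 32.75,43.48 90.83,66.50 25.59,57.94" fill="none" stroke="#ff8800"/>
</svg>

Each laser-on run becomes one SVG element. Flip Y back into SVG space with y_svg = 79.02 − y_machine. Every run uses S604, so all elements get stroke `#ff8800` (score).

Run 1: The run returns to its start, so emit a `<polygon>` with points (Y-flipped): 98.98,49.13 96.58,58.73 88.10,63.83 78.50,61.43 73.40,52.95 75.80,43.35 84.28,38.25 93.88,40.65.

Run 2: The run is open, so emit a `<polyline>` with points (Y-flipped): 123.51,53.28 113.78,47.96 120.71,55.76.

Run 3: The run is open, so emit a `<polyline>` with points (Y-flipped): 80.80,65.61 137.29,28.42.

Run 4: The run returns to its start, so emit a `<polygon>` with points (Y-flipped): 94.11,31.10 92.12,21.08 86.44,12.58 77.94,6.90 67.92,4.91 57.90,6.90 49.40,12.58 43.72,21.08 41.73,31.10 43.72,41.12 49.40,49.62 57.90,55.30 67.92,57.29 77.94,55.30 86.44,49.62 92.12,41.12.

Run 5: The run is open, so emit a `<polyline>` with points (Y-flipped): 30.44,48.08 115.57,52.45 142.49,9.31 32.75,43.48 90.83,66.50 25.59,57.94.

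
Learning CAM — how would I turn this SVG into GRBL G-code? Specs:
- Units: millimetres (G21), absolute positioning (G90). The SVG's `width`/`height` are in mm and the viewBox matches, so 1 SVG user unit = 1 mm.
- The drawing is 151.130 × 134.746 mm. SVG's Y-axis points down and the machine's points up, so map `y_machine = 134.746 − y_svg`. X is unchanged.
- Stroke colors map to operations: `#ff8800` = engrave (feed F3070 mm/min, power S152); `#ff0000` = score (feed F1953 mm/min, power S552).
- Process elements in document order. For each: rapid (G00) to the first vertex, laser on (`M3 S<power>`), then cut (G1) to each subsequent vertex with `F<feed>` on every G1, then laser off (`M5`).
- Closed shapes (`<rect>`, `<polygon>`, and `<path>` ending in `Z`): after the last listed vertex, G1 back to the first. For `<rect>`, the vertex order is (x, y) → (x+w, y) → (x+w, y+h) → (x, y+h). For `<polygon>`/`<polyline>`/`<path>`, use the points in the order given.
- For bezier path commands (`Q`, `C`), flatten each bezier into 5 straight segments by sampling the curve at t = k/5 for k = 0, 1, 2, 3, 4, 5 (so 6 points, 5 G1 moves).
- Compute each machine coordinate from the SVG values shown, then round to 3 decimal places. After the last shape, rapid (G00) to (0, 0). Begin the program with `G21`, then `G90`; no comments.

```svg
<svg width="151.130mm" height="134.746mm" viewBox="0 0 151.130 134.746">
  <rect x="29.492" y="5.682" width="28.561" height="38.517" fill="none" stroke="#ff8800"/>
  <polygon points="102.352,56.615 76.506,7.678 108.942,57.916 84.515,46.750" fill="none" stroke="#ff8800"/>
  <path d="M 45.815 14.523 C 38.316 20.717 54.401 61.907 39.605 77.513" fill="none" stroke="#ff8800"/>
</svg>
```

1 u = 1 mm; y_m = 134.746 − y.

[1] `<rect>` rectangle, #ff8800→engrave S152 F3070: (29.492,129.064) → (58.053,129.064) → (58.053,90.547) → (29.492,90.547) → (29.492,129.064) (closed)

[2] `<polygon>` closed polygon, #ff8800→engrave S152 F3070: (102.352,78.131) → (76.506,127.068) → (108.942,76.830) → (84.515,87.996) → (102.352,78.131) (closed)

[3] `<path>` cubic bezier, #ff8800→engrave S152 F3070: (45.815,120.223) → (43.710,112.792) → (44.651,99.869) → (46.023,84.363) → (45.213,69.182) → (39.605,57.233)

G21
G90
G00 X29.492 Y129.064
M3 S152
G1 X58.053 Y129.064 F3070
G1 X58.053 Y90.547 F3070
G1 X29.492 Y90.547 F3070
G1 X29.492 Y129.064 F3070
M5
G00 X102.352 Y78.131
M3 S152
G1 X76.506 Y127.068 F3070
G1 X108.942 Y76.830 F3070
G1 X84.515 Y87.996 F3070
G1 X102.352 Y78.131 F3070
M5
G00 X45.815 Y120.223
M3 S152
G1 X43.710 Y112.792 F3070
G1 X44.651 Y99.869 F3070
G1 X46.023 Y84.363 F3070
G1 X45.213 Y69.182 F3070
G1 X39.605 Y57.233 F3070
M5
G00 X0.000 Y0.000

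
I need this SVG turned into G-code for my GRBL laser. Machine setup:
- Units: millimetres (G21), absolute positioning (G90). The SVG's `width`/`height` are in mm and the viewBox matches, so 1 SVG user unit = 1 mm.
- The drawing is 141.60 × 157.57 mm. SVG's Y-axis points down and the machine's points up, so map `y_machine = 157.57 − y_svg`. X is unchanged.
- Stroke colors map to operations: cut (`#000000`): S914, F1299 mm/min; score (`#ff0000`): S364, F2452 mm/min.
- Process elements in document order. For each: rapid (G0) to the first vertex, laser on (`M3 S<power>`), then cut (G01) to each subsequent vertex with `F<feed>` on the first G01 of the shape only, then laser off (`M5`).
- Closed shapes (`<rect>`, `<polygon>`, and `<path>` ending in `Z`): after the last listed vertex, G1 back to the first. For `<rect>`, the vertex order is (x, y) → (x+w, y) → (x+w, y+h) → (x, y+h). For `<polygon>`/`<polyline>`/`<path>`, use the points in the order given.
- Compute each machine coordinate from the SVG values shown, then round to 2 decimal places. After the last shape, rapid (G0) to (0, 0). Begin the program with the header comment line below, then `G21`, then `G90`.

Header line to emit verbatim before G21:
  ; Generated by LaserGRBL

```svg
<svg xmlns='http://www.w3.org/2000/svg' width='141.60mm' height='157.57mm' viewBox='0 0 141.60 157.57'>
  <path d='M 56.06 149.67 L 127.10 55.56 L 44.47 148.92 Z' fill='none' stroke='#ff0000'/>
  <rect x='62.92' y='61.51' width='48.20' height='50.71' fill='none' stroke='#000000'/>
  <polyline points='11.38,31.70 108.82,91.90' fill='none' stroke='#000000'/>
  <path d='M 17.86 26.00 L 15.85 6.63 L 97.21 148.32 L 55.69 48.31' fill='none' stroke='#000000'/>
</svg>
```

; Generated by LaserGRBL
G21
G90
G0 X56.06 Y7.90
M3 S364
G01 X127.10 Y102.01 F2452
G01 X44.47 Y8.65
G01 X56.06 Y7.90
M5
G0 X62.92 Y96.06
M3 S914
G01 X111.12 Y96.06 F1299
G01 X111.12 Y45.35
G01 X62.92 Y45.35
G01 X62.92 Y96.06
M5
G0 X11.38 Y125.87
M3 S914
G01 X108.82 Y65.67 F1299
M5
G0 X17.86 Y131.57
M3 S914
G01 X15.85 Y150.94 F1299
G01 X97.21 Y9.25
G01 X55.69 Y109.26
M5
G0 X0.00 Y0.00

1 u = 1 mm; y_m = 157.57 − y.

[1] `<path>` closed polygon, #ff0000→score S364 F2452: (56.06,7.90) → (127.10,102.01) → (44.47,8.65) → (56.06,7.90) (closed)

[2] `<rect>` rectangle, #000000→cut S914 F1299: (62.92,96.06) → (111.12,96.06) → (111.12,45.35) → (62.92,45.35) → (62.92,96.06) (closed)

[3] `<polyline>` line segment, #000000→cut S914 F1299: (11.38,125.87) → (108.82,65.67)

[4] `<path>` open polyline, #000000→cut S914 F1299: (17.86,131.57) → (15.85,150.94) → (97.21,9.25) → (55.69,109.26)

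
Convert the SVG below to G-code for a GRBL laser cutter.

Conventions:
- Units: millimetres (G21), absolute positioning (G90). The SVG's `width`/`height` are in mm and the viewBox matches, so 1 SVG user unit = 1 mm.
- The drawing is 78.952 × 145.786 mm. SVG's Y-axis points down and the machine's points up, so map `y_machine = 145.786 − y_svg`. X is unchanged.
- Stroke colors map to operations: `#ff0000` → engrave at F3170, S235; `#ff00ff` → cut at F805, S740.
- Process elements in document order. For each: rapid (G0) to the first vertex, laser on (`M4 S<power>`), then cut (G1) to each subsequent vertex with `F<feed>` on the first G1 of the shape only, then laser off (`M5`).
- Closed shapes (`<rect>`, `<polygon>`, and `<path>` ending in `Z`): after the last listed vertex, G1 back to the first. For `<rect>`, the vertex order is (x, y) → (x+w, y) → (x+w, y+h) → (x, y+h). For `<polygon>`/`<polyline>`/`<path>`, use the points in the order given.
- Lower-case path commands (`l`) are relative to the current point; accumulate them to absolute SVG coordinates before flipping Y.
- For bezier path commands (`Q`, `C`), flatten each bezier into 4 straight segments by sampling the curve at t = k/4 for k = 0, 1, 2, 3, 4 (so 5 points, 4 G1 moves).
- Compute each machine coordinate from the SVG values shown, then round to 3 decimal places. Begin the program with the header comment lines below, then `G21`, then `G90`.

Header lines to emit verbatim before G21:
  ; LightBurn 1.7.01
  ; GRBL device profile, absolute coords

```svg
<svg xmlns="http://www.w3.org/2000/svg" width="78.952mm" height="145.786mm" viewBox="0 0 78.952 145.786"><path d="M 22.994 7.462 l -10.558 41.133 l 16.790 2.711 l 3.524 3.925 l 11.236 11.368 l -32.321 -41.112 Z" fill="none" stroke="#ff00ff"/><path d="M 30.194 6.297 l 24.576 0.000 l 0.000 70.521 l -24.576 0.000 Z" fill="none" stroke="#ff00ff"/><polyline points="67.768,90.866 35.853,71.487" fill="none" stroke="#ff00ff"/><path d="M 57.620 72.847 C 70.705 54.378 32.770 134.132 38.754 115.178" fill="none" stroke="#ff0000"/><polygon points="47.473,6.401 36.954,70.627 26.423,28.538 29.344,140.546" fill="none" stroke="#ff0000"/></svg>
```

Since the viewBox matches the mm dimensions, user units are millimetres directly. The only transform is the Y-flip y_m = 145.786 − y_svg.

Shape 1 is a closed polygon drawn with `<path>`. Its stroke #ff00ff means cut at S740, F805. After flipping Y the toolpath is (22.994,138.324) → (12.436,97.191) → (29.226,94.480) → (32.750,90.555) → (43.986,79.187) → (11.665,120.299) → (22.994,138.324), returning to the start.

Shape 2 is a rectangle drawn with `<path>`. Its stroke #ff00ff means cut at S740, F805. After flipping Y the toolpath is (30.194,139.489) → (54.770,139.489) → (54.770,68.968) → (30.194,68.968) → (30.194,139.489), returning to the start.

Shape 3 is a line segment drawn with `<polyline>`. Its stroke #ff00ff means cut at S740, F805. After flipping Y the toolpath is (67.768,54.920) → (35.853,74.299).

Shape 4 is a cubic bezier drawn with `<path>`. Its stroke #ff0000 means engrave at S235, F3170. After flipping Y the toolpath is (57.620,72.939) → (59.351,71.451) → (50.850,51.592) → (41.017,31.823) → (38.754,30.608).

Shape 5 is a closed polygon drawn with `<polygon>`. Its stroke #ff0000 means engrave at S235, F3170. After flipping Y the toolpath is (47.473,139.385) → (36.954,75.159) → (26.423,117.248) → (29.344,5.240) → (47.473,139.385), returning to the start.

; LightBurn 1.7.01
; GRBL device profile, absolute coords
G21
G90
G0 X22.994 Y138.324
M4 S740
G1 X12.436 Y97.191 F805
G1 X29.226 Y94.480
G1 X32.750 Y90.555
G1 X43.986 Y79.187
G1 X11.665 Y120.299
G1 X22.994 Y138.324
M5
G0 X30.194 Y139.489
M4 S740
G1 X54.770 Y139.489 F805
G1 X54.770 Y68.968
G1 X30.194 Y68.968
G1 X30.194 Y139.489
M5
G0 X67.768 Y54.920
M4 S740
G1 X35.853 Y74.299 F805
M5
G0 X57.620 Y72.939
M4 S235
G1 X59.351 Y71.451 F3170
G1 X50.850 Y51.592
G1 X41.017 Y31.823
G1 X38.754 Y30.608
M5
G0 X47.473 Y139.385
M4 S235
G1 X36.954 Y75.159 F3170
G1 X26.423 Y117.248
G1 X29.344 Y5.240
G1 X47.473 Y139.385
M5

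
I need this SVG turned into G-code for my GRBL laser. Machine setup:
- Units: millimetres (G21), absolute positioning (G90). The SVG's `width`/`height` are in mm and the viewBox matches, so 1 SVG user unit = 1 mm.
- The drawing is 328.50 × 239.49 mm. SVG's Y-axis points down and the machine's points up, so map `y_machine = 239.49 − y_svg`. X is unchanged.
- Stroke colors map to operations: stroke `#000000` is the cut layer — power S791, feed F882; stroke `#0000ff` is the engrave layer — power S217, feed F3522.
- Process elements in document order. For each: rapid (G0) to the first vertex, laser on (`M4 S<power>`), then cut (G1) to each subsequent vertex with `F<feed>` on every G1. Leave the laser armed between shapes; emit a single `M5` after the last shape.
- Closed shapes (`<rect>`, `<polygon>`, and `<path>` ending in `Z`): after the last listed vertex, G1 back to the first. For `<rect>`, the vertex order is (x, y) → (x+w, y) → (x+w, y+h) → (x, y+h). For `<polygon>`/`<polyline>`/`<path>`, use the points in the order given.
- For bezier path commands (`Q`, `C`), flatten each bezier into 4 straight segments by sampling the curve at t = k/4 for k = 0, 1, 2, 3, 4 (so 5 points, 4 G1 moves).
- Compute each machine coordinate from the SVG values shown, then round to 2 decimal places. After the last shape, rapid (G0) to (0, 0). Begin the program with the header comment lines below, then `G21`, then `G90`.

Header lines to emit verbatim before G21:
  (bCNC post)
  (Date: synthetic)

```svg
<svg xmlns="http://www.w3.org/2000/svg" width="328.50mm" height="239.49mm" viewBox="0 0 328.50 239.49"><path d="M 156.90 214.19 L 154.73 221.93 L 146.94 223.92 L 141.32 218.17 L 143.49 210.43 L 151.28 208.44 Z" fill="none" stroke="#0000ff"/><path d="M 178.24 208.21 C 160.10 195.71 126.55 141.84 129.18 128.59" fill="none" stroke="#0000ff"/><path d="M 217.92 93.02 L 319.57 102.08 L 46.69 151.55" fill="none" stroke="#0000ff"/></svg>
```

1 u = 1 mm; y_m = 239.49 − y.

[1] `<path>` regular polygon, #0000ff→engrave S217 F3522: (156.90,25.30) → (154.73,17.56) → (146.94,15.57) → (141.32,21.32) → (143.49,29.06) → (151.28,31.05) → (156.90,25.30) (closed)

[2] `<path>` cubic bezier, #0000ff→engrave S217 F3522: (178.24,31.28) → (162.55,47.13) → (145.92,70.81) → (133.19,94.63) → (129.18,110.90)

[3] `<path>` open polyline, #0000ff→engrave S217 F3522: (217.92,146.47) → (319.57,137.41) → (46.69,87.94)

(bCNC post)
(Date: synthetic)
G21
G90
G0 X156.90 Y25.30
M4 S217
G1 X154.73 Y17.56 F3522
G1 X146.94 Y15.57 F3522
G1 X141.32 Y21.32 F3522
G1 X143.49 Y29.06 F3522
G1 X151.28 Y31.05 F3522
G1 X156.90 Y25.30 F3522
G0 X178.24 Y31.28
M4 S217
G1 X162.55 Y47.13 F3522
G1 X145.92 Y70.81 F3522
G1 X133.19 Y94.63 F3522
G1 X129.18 Y110.90 F3522
G0 X217.92 Y146.47
M4 S217
G1 X319.57 Y137.41 F3522
G1 X46.69 Y87.94 F3522
M5
G0 X0.00 Y0.00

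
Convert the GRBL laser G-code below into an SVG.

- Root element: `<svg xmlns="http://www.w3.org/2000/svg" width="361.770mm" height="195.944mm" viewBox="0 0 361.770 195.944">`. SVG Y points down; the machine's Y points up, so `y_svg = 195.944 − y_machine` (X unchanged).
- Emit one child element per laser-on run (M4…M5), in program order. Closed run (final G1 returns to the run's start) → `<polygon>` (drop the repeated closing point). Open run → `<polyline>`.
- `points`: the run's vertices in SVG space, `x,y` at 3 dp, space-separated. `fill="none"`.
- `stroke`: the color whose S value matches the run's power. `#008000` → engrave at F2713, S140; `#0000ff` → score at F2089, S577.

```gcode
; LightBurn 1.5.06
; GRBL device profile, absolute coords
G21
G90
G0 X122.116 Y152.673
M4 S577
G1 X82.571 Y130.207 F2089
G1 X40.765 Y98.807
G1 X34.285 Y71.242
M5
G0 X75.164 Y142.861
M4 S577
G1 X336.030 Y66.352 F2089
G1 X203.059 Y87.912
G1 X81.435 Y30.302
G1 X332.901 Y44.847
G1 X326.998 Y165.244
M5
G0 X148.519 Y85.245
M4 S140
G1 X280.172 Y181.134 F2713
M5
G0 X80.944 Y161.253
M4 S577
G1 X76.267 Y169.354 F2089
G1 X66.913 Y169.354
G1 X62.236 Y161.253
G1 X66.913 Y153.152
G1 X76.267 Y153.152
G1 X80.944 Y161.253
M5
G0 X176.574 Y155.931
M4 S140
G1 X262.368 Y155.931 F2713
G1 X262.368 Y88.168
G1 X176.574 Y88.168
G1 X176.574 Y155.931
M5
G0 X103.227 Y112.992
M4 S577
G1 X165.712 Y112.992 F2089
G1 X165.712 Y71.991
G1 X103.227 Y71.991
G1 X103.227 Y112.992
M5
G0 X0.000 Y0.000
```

y_svg = 195.944 − y_m.

[1] S577→`#0000ff` (score); open run; points: 122.116,43.271 82.571,65.737 40.765,97.137 34.285,124.702

[2] S577→`#0000ff` (score); open run; points: 75.164,53.083 336.030,129.592 203.059,108.032 81.435,165.642 332.901,151.097 326.998,30.700

[3] S140→`#008000` (engrave); open run; points: 148.519,110.699 280.172,14.810

[4] S577→`#0000ff` (score); closed run; points: 80.944,34.691 76.267,26.590 66.913,26.590 62.236,34.691 66.913,42.792 76.267,42.792

[5] S140→`#008000` (engrave); closed run; points: 176.574,40.013 262.368,40.013 262.368,107.776 176.574,107.776

[6] S577→`#0000ff` (score); closed run; points: 103.227,82.952 165.712,82.952 165.712,123.953 103.227,123.953

<svg xmlns="http://www.w3.org/2000/svg" width="361.770mm" height="195.944mm" viewBox="0 0 361.770 195.944">
  <polyline points="122.116,43.271 82.571,65.737 40.765,97.137 34.285,124.702" fill="none" stroke="#0000ff"/>
  <polyline points="75.164,53.083 336.030,129.592 203.059,108.032 81.435,165.642 332.901,151.097 326.998,30.700" fill="none" stroke="#0000ff"/>
  <polyline points="148.519,110.699 280.172,14.810" fill="none" stroke="#008000"/>
  <polygon points="80.944,34.691 76.267,26.590 66.913,26.590 62.236,34.691 66.913,42.792 76.267,42.792" fill="none" stroke="#0000ff"/>
  <polygon points="176.574,40.013 262.368,40.013 262.368,107.776 176.574,107.776" fill="none" stroke="#008000"/>
  <polygon points="103.227,82.952 165.712,82.952 165.712,123.953 103.227,123.953" fill="none" stroke="#0000ff"/>
</svg>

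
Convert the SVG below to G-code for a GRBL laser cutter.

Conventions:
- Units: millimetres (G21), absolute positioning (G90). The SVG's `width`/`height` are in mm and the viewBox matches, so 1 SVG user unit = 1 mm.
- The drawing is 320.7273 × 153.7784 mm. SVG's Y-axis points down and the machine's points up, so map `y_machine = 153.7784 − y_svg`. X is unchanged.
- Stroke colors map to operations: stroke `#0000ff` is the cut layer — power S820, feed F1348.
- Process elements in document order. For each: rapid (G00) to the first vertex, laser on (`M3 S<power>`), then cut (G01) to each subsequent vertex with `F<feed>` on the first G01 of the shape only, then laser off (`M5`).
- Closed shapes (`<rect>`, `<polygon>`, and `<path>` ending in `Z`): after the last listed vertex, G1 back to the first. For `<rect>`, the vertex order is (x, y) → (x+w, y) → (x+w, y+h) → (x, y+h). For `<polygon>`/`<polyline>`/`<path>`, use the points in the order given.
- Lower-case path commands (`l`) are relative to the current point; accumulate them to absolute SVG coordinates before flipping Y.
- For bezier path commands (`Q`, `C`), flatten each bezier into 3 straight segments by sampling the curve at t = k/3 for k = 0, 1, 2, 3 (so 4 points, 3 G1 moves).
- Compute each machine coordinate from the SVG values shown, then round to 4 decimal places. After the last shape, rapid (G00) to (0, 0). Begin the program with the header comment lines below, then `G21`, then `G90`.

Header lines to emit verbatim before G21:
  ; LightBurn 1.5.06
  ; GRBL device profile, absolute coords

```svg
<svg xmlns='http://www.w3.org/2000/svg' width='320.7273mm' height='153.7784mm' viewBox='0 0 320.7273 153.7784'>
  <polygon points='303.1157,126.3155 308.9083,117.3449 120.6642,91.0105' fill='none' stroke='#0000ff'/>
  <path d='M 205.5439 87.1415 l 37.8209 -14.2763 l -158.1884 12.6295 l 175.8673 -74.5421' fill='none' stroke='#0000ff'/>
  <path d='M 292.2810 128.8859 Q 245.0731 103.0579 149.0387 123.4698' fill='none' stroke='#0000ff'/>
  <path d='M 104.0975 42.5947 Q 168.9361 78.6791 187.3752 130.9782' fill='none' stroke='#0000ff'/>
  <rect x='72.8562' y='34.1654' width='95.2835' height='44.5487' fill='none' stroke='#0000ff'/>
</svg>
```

viewBox `0 0 320.7273 153.7784` with mm width/height → 1 unit = 1 mm. Flip: y_m = 153.7784 − y_svg.

**Shape 1** — `<polygon>` closed polygon, stroke `#0000ff` → cut (S820, F1348). Machine vertices: (303.1157,27.4629) → (308.9083,36.4335) → (120.6642,62.7679) → (303.1157,27.4629). Closed: final G1 returns to the first vertex.

**Shape 2** — `<path>` open polyline, stroke `#0000ff` → cut (S820, F1348). Machine vertices: (205.5439,66.6369) → (243.3648,80.9132) → (85.1764,68.2837) → (261.0437,142.8258). Open path.

**Shape 3** — `<path>` quadratic bezier, stroke `#0000ff` → cut (S820, F1348). Control points (SVG): P0=(292.2810,128.8859), P1=(245.0731,103.0579), P2=(149.0387,123.4698); sampled at t=k/3. Machine vertices: (292.2810,24.8925) → (255.3839,36.9734) → (207.6365,38.7788) → (149.0387,30.3086). Open path.

**Shape 4** — `<path>` quadratic bezier, stroke `#0000ff` → cut (S820, F1348). Control points (SVG): P0=(104.0975,42.5947), P1=(168.9361,78.6791), P2=(187.3752,130.9782); sampled at t=k/3. Machine vertices: (104.0975,111.1837) → (142.1677,85.3258) → (169.9270,55.8646) → (187.3752,22.8002). Open path.

**Shape 5** — `<rect>` rectangle, stroke `#0000ff` → cut (S820, F1348). Machine vertices: (72.8562,119.6130) → (168.1397,119.6130) → (168.1397,75.0643) → (72.8562,75.0643) → (72.8562,119.6130). Closed: final G1 returns to the first vertex.

; LightBurn 1.5.06
; GRBL device profile, absolute coords
G21
G90
G00 X303.1157 Y27.4629
M3 S820
G01 X308.9083 Y36.4335 F1348
G01 X120.6642 Y62.7679
G01 X303.1157 Y27.4629
M5
G00 X205.5439 Y66.6369
M3 S820
G01 X243.3648 Y80.9132 F1348
G01 X85.1764 Y68.2837
G01 X261.0437 Y142.8258
M5
G00 X292.2810 Y24.8925
M3 S820
G01 X255.3839 Y36.9734 F1348
G01 X207.6365 Y38.7788
G01 X149.0387 Y30.3086
M5
G00 X104.0975 Y111.1837
M3 S820
G01 X142.1677 Y85.3258 F1348
G01 X169.9270 Y55.8646
G01 X187.3752 Y22.8002
M5
G00 X72.8562 Y119.6130
M3 S820
G01 X168.1397 Y119.6130 F1348
G01 X168.1397 Y75.0643
G01 X72.8562 Y75.0643
G01 X72.8562 Y119.6130
M5
G00 X0.0000 Y0.0000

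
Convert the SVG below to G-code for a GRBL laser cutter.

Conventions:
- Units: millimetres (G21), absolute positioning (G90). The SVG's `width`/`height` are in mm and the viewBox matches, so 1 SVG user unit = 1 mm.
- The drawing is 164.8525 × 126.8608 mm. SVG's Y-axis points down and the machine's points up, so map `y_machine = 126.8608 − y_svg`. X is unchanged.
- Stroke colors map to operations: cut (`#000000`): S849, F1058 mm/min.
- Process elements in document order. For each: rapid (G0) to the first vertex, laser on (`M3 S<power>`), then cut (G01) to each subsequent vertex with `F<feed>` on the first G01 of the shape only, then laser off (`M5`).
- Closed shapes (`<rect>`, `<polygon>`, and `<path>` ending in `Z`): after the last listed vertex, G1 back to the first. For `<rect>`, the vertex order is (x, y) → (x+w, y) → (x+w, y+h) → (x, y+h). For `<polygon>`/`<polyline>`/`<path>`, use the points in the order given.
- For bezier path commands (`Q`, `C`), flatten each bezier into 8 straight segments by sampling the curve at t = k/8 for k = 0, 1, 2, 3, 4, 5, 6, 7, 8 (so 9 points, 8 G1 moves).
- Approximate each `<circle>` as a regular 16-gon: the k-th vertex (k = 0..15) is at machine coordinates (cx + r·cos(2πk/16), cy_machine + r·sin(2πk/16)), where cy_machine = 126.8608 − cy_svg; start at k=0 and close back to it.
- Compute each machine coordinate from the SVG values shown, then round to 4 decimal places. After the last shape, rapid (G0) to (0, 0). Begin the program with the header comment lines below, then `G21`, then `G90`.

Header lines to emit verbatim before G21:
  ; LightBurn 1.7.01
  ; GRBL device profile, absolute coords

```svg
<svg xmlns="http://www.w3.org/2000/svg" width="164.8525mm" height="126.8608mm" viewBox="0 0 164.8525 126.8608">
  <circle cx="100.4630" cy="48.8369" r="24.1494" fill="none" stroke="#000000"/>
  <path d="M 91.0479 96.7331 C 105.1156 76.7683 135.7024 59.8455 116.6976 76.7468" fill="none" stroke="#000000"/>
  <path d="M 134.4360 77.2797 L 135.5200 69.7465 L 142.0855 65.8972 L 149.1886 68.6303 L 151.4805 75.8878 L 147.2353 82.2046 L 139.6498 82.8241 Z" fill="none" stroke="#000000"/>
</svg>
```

Since the viewBox matches the mm dimensions, user units are millimetres directly. The only transform is the Y-flip y_m = 126.8608 − y_svg.

Shape 1 is a circle drawn with `<circle>`. Its stroke #000000 means cut at S849, F1058. After flipping Y the toolpath is (124.6124,78.0239) → (122.7741,87.2655) → (117.5392,95.1001) → (109.7046,100.3350) → (100.4630,102.1733) → (91.2214,100.3350) → (83.3868,95.1001) → (78.1519,87.2655) → (76.3136,78.0239) → (78.1519,68.7823) → (83.3868,60.9477) → (91.2214,55.7128) → (100.4630,53.8745) → (109.7046,55.7128) → (117.5392,60.9477) → (122.7741,68.7823) → (124.6124,78.0239), returning to the start.

Shape 2 is a cubic bezier drawn with `<path>`. Its stroke #000000 means cut at S849, F1058. After flipping Y the toolpath is (91.0479,30.1277) → (96.9685,37.4118) → (103.6630,44.0500) → (110.3568,49.6815) → (116.2749,53.9456) → (120.6429,56.4817) → (122.6858,56.9289) → (121.6289,54.9266) → (116.6976,50.1140).

Shape 3 is a regular polygon drawn with `<path>`. Its stroke #000000 means cut at S849, F1058. After flipping Y the toolpath is (134.4360,49.5811) → (135.5200,57.1143) → (142.0855,60.9636) → (149.1886,58.2305) → (151.4805,50.9730) → (147.2353,44.6562) → (139.6498,44.0367) → (134.4360,49.5811), returning to the start.

; LightBurn 1.7.01
; GRBL device profile, absolute coords
G21
G90
G0 X124.6124 Y78.0239
M3 S849
G01 X122.7741 Y87.2655 F1058
G01 X117.5392 Y95.1001
G01 X109.7046 Y100.3350
G01 X100.4630 Y102.1733
G01 X91.2214 Y100.3350
G01 X83.3868 Y95.1001
G01 X78.1519 Y87.2655
G01 X76.3136 Y78.0239
G01 X78.1519 Y68.7823
G01 X83.3868 Y60.9477
G01 X91.2214 Y55.7128
G01 X100.4630 Y53.8745
G01 X109.7046 Y55.7128
G01 X117.5392 Y60.9477
G01 X122.7741 Y68.7823
G01 X124.6124 Y78.0239
M5
G0 X91.0479 Y30.1277
M3 S849
G01 X96.9685 Y37.4118 F1058
G01 X103.6630 Y44.0500
G01 X110.3568 Y49.6815
G01 X116.2749 Y53.9456
G01 X120.6429 Y56.4817
G01 X122.6858 Y56.9289
G01 X121.6289 Y54.9266
G01 X116.6976 Y50.1140
M5
G0 X134.4360 Y49.5811
M3 S849
G01 X135.5200 Y57.1143 F1058
G01 X142.0855 Y60.9636
G01 X149.1886 Y58.2305
G01 X151.4805 Y50.9730
G01 X147.2353 Y44.6562
G01 X139.6498 Y44.0367
G01 X134.4360 Y49.5811
M5
G0 X0.0000 Y0.0000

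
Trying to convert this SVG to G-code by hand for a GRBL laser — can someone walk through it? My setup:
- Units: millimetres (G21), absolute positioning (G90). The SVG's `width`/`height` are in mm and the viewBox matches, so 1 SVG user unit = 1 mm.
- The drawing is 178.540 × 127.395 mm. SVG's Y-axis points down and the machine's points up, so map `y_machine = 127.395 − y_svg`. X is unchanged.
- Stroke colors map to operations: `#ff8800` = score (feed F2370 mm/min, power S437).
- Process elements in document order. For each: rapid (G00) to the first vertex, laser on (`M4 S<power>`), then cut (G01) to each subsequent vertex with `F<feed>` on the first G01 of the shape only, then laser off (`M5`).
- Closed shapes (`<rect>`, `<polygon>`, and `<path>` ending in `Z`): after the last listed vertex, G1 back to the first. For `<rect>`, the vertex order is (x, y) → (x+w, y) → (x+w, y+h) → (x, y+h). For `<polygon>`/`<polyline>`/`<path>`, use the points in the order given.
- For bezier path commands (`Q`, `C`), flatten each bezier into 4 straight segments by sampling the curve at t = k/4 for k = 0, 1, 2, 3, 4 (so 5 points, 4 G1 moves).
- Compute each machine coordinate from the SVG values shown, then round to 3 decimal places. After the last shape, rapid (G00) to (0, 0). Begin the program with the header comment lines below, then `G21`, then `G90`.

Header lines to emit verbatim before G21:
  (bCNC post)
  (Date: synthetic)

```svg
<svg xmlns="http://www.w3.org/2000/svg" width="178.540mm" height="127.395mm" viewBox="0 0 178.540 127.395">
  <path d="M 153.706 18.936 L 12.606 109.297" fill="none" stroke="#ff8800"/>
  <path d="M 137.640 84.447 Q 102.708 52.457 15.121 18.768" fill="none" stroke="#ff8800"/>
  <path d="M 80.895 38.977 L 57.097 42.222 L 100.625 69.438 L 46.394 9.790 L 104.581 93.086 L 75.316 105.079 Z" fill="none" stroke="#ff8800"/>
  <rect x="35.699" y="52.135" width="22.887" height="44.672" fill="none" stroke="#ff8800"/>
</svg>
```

1 u = 1 mm; y_m = 127.395 − y.

[1] `<path>` line segment, #ff8800→score S437 F2370: (153.706,108.459) → (12.606,18.098)

[2] `<path>` quadratic bezier, #ff8800→score S437 F2370: (137.640,42.948) → (116.883,59.049) → (89.544,75.363) → (55.624,91.889) → (15.121,108.627)

[3] `<path>` closed polygon, #ff8800→score S437 F2370: (80.895,88.418) → (57.097,85.173) → (100.625,57.957) → (46.394,117.605) → (104.581,34.309) → (75.316,22.316) → (80.895,88.418) (closed)

[4] `<rect>` rectangle, #ff8800→score S437 F2370: (35.699,75.260) → (58.586,75.260) → (58.586,30.588) → (35.699,30.588) → (35.699,75.260) (closed)

(bCNC post)
(Date: synthetic)
G21
G90
G00 X153.706 Y108.459
M4 S437
G01 X12.606 Y18.098 F2370
M5
G00 X137.640 Y42.948
M4 S437
G01 X116.883 Y59.049 F2370
G01 X89.544 Y75.363
G01 X55.624 Y91.889
G01 X15.121 Y108.627
M5
G00 X80.895 Y88.418
M4 S437
G01 X57.097 Y85.173 F2370
G01 X100.625 Y57.957
G01 X46.394 Y117.605
G01 X104.581 Y34.309
G01 X75.316 Y22.316
G01 X80.895 Y88.418
M5
G00 X35.699 Y75.260
M4 S437
G01 X58.586 Y75.260 F2370
G01 X58.586 Y30.588
G01 X35.699 Y30.588
G01 X35.699 Y75.260
M5
G00 X0.000 Y0.000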